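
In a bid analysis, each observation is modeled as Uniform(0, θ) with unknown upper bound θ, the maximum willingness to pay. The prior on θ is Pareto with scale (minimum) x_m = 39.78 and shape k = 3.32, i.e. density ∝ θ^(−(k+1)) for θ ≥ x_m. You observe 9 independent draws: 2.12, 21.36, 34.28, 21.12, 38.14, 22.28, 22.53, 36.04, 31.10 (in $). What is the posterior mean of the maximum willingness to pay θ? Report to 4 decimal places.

A Pareto(scale x_m, shape k) prior on the upper bound θ of Uniform(0, θ) is conjugate: posterior is Pareto(max(x_m, max xᵢ), k + n).
Sample maximum = 38.14; prior scale x_m = 39.78 → posterior scale = max = 39.78.
Posterior shape = 3.32 + 9 = 12.32.
E[θ|data] = k·x_m/(k−1) = 12.32·39.78/11.32 = 43.2941.

43.2941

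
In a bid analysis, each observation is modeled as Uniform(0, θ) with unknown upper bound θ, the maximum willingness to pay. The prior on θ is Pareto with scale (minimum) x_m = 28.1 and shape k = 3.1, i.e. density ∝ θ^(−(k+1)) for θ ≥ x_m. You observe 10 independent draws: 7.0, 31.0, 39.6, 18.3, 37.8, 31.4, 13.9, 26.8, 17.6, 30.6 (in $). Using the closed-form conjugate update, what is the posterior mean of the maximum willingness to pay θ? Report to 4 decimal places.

42.8727

A Pareto(scale x_m, shape k) prior on the upper bound θ of Uniform(0, θ) is conjugate: posterior is Pareto(max(x_m, max xᵢ), k + n).
Sample maximum = 39.6; prior scale x_m = 28.1 → posterior scale = max = 39.6.
Posterior shape = 3.1 + 10 = 13.1.
E[θ|data] = k·x_m/(k−1) = 13.1·39.6/12.1 = 42.8727.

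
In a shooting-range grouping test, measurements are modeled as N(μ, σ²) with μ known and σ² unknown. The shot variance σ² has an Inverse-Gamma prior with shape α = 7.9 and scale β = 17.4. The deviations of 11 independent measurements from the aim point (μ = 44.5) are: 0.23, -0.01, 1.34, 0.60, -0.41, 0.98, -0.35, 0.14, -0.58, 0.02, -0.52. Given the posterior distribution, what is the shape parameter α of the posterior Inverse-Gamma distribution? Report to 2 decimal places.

With known mean μ and an Inverse-Gamma(α, β) prior on σ², the Normal likelihood is conjugate: posterior is Inv-Gamma(α + n/2, β + Σ(xᵢ−μ)²/2).
Σ(xᵢ−μ)² = (0.23)² + (-0.01)² + (1.34)² + (0.60)² + (-0.41)² + (0.98)² + (-0.35)² + (0.14)² + (-0.58)² + (0.02)² + (-0.52)² = 4.0864.
Posterior: Inv-Gamma(7.9 + 11/2, 17.4 + 4.0864/2) = Inv-Gamma(13.40, 19.44320).
Posterior α = 13.40.

13.40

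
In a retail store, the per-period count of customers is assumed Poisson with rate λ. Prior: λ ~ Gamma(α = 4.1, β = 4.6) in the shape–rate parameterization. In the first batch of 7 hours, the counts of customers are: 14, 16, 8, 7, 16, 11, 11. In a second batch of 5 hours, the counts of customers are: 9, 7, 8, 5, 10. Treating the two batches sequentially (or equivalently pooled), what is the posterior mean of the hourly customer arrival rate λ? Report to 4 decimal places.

With a Gamma(shape α, rate β) prior, the Poisson likelihood is conjugate: the posterior is Gamma(α + ΣXᵢ, β + n).
Batch 1: sum of counts S = 83 over n = 7 hours.
After batch 1: Gamma(α+S, β+n) = Gamma(4.1+83, 4.6+7) = Gamma(87.1, 11.6).
Batch 2: sum of counts S = 39 over n = 5 hours.
After batch 2: Gamma(α+S, β+n) = Gamma(87.1+39, 11.6+5) = Gamma(126.1, 16.6).
Posterior mean = α/β = 126.1/16.6 = 7.5964.

7.5964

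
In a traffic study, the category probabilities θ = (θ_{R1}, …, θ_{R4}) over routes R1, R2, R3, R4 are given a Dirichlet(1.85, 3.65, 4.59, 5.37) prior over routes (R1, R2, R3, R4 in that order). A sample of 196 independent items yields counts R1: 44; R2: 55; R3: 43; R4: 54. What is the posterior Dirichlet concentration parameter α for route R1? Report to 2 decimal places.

45.85

The Dirichlet prior is conjugate to the Multinomial likelihood: each posterior αⱼ = prior αⱼ + observed count nⱼ.
Posterior concentration: (45.85, 58.65, 47.59, 59.37), total = 211.46.
α_{R1} = 1.85 + 44 = 45.85.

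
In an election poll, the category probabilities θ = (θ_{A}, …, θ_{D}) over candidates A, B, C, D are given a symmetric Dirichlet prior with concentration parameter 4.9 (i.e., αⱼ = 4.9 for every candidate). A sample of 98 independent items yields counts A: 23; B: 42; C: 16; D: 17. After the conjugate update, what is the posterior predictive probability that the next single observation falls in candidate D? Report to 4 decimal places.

The Dirichlet prior is conjugate to the Multinomial likelihood: each posterior αⱼ = prior αⱼ + observed count nⱼ.
Posterior concentration: (27.9, 46.9, 20.9, 21.9), total = 117.6.
P(next = D | data) = α_{D}/Σα = 0.1862.

0.1862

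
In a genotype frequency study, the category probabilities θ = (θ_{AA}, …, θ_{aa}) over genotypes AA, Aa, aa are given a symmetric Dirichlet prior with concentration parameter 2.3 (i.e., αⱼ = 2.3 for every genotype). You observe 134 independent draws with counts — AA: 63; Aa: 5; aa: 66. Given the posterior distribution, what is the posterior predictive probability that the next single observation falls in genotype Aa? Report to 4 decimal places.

0.0518

The Dirichlet prior is conjugate to the Multinomial likelihood: each posterior αⱼ = prior αⱼ + observed count nⱼ.
Posterior concentration: (65.3, 7.3, 68.3), total = 140.9.
P(next = Aa | data) = α_{Aa}/Σα = 0.0518.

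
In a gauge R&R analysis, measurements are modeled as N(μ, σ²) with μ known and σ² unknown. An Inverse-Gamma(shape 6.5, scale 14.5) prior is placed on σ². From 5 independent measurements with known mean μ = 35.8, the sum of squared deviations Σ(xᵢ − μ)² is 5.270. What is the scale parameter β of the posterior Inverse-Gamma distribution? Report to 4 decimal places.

With known mean μ and an Inverse-Gamma(α, β) prior on σ², the Normal likelihood is conjugate: posterior is Inv-Gamma(α + n/2, β + Σ(xᵢ−μ)²/2).
Posterior: Inv-Gamma(6.5 + 5/2, 14.5 + 5.270/2) = Inv-Gamma(9.00, 17.1350).
Posterior β = 17.1350.

17.1350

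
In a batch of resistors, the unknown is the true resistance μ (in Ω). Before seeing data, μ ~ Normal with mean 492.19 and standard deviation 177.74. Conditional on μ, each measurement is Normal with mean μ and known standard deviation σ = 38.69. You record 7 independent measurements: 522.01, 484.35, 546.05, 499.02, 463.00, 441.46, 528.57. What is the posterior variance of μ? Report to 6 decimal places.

212.407357

For Normal data with known variance σ², a Normal(μ₀, σ₀²) prior on μ is conjugate. Posterior precision = 1/σ₀² + n/σ²; posterior mean is the precision-weighted average of μ₀ and x̄.
σ₀² = 177.74² = 31591.5076, σ² = 38.69² = 1496.9161; σ² + n·σ₀² = 1496.9161 + 7·31591.5076 = 222637.4693.
Posterior precision = 1/σ₀² + n/σ² = 1/31591.5076 + 7/1496.9161 = (σ² + n·σ₀²)/(σ₀²σ²) = 222637.4693/(31591.5076·1496.9161); posterior variance σₙ² = σ₀²σ²/(σ² + n·σ₀²) = 31591.5076·1496.9161/222637.4693 = 212.407357.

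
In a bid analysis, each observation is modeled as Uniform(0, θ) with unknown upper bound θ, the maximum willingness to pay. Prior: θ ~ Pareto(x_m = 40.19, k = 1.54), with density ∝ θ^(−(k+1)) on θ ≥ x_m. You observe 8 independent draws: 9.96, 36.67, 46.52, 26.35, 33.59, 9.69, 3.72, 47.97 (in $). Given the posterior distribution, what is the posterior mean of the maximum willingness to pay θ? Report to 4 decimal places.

A Pareto(scale x_m, shape k) prior on the upper bound θ of Uniform(0, θ) is conjugate: posterior is Pareto(max(x_m, max xᵢ), k + n).
Sample maximum = 47.97; prior scale x_m = 40.19 → posterior scale = max = 47.97.
Posterior shape = 1.54 + 8 = 9.54.
E[θ|data] = k·x_m/(k−1) = 9.54·47.97/8.54 = 53.5871.

53.5871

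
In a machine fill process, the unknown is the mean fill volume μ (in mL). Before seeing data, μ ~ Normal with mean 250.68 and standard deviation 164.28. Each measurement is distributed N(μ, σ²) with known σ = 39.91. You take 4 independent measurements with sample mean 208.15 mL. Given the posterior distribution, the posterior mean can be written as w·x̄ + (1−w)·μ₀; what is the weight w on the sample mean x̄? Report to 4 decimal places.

0.9855

For Normal data with known variance σ², a Normal(μ₀, σ₀²) prior on μ is conjugate. Posterior precision = 1/σ₀² + n/σ²; posterior mean is the precision-weighted average of μ₀ and x̄.
σ₀² = 164.28² = 26987.9184, σ² = 39.91² = 1592.8081. Prior precision 1/σ₀² = 1/26987.9184; data precision n/σ² = 4/1592.8081.
w = (n/σ²)/(1/σ₀² + n/σ²) = n·σ₀²/(σ² + n·σ₀²) = 4·26987.9184/(1592.8081 + 4·26987.9184) = 107951.6736/109544.4817 = 0.9855.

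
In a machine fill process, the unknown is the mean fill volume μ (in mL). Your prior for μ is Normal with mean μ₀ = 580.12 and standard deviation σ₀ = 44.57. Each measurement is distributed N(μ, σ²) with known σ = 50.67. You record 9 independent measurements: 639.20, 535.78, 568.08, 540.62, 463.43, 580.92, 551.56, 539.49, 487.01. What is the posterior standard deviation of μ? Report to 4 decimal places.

For Normal data with known variance σ², a Normal(μ₀, σ₀²) prior on μ is conjugate. Posterior precision = 1/σ₀² + n/σ²; posterior mean is the precision-weighted average of μ₀ and x̄.
σ₀² = 44.57² = 1986.4849, σ² = 50.67² = 2567.4489; σ² + n·σ₀² = 2567.4489 + 9·1986.4849 = 20445.813.
Posterior precision = 1/σ₀² + n/σ² = 1/1986.4849 + 9/2567.4489 = (σ² + n·σ₀²)/(σ₀²σ²) = 20445.813/(1986.4849·2567.4489); posterior variance σₙ² = σ₀²σ²/(σ² + n·σ₀²) = 1986.4849·2567.4489/20445.813 = 249.449531.
Posterior SD = √σₙ² = √(1986.4849·2567.4489/20445.813) = 15.7940.

15.7940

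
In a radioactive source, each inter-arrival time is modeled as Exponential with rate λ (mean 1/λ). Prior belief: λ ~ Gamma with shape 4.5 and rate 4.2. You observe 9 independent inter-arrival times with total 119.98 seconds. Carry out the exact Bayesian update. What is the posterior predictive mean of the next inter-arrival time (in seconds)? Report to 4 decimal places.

With a Gamma(shape α, rate β) prior on the exponential rate λ, the posterior after n observations with total T = Σxᵢ is Gamma(α+n, β+T).
Posterior: Gamma(4.5+9, 4.2+119.98) = Gamma(13.5, 124.18).
The predictive distribution for the next observation is Lomax; its mean is β/(α−1) = 124.18/12.5 = 9.9344.

9.9344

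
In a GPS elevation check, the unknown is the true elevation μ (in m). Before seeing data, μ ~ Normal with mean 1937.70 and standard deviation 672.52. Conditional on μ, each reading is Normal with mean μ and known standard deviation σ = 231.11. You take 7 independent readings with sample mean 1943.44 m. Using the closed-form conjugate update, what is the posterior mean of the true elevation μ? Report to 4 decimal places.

For Normal data with known variance σ², a Normal(μ₀, σ₀²) prior on μ is conjugate. Posterior precision = 1/σ₀² + n/σ²; posterior mean is the precision-weighted average of μ₀ and x̄.
n·x̄ = 7·1943.44 = 13604.08.
σ₀² = 672.52² = 452283.1504, σ² = 231.11² = 53411.8321; σ² + n·σ₀² = 53411.8321 + 7·452283.1504 = 3219393.8849.
Posterior mean = (μ₀/σ₀² + n·x̄/σ²)/(1/σ₀² + n/σ²) = (σ²·μ₀ + σ₀²·n·x̄)/(σ² + n·σ₀²) = (53411.8321·1937.70 + 452283.1504·13604.08)/3219393.8849 = 6256392267.753802/3219393.8849 = 1943.3448.

1943.3448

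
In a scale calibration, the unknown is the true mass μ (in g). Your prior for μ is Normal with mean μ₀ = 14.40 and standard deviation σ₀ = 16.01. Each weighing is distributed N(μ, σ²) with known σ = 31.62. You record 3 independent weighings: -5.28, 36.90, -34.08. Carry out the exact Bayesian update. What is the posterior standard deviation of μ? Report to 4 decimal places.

For Normal data with known variance σ², a Normal(μ₀, σ₀²) prior on μ is conjugate. Posterior precision = 1/σ₀² + n/σ²; posterior mean is the precision-weighted average of μ₀ and x̄.
σ₀² = 16.01² = 256.3201, σ² = 31.62² = 999.8244; σ² + n·σ₀² = 999.8244 + 3·256.3201 = 1768.7847.
Posterior precision = 1/σ₀² + n/σ² = 1/256.3201 + 3/999.8244 = (σ² + n·σ₀²)/(σ₀²σ²) = 1768.7847/(256.3201·999.8244); posterior variance σₙ² = σ₀²σ²/(σ² + n·σ₀²) = 256.3201·999.8244/1768.7847 = 144.887668.
Posterior SD = √σₙ² = √(256.3201·999.8244/1768.7847) = 12.0369.

12.0369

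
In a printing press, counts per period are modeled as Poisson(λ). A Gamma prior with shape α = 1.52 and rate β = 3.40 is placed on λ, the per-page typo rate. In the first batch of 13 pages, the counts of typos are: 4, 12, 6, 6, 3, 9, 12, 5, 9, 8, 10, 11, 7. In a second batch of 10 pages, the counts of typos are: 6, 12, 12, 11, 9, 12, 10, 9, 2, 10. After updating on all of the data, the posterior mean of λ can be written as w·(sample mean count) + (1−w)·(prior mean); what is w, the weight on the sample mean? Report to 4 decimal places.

0.8712

With a Gamma(shape α, rate β) prior, the Poisson likelihood is conjugate: the posterior is Gamma(α + ΣXᵢ, β + n).
Total number of pages: n = 13 + 10 = 23.
Posterior mean = (α₀+S)/(β₀+n) = [n/(β₀+n)]·(S/n) + [β₀/(β₀+n)]·(α₀/β₀), so only n and β₀ enter the weight.
Weight on data w = n/(β₀+n) = 23/(3.40+23) = 23/26.40 = 0.8712.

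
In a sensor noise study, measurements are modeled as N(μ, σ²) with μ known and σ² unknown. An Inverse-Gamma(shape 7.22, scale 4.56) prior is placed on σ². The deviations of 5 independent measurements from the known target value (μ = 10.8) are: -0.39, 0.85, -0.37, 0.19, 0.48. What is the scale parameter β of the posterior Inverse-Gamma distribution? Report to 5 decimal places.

With known mean μ and an Inverse-Gamma(α, β) prior on σ², the Normal likelihood is conjugate: posterior is Inv-Gamma(α + n/2, β + Σ(xᵢ−μ)²/2).
Σ(xᵢ−μ)² = (-0.39)² + (0.85)² + (-0.37)² + (0.19)² + (0.48)² = 1.2780.
Posterior: Inv-Gamma(7.22 + 5/2, 4.56 + 1.2780/2) = Inv-Gamma(9.72, 5.19900).
Posterior β = 5.19900.

5.19900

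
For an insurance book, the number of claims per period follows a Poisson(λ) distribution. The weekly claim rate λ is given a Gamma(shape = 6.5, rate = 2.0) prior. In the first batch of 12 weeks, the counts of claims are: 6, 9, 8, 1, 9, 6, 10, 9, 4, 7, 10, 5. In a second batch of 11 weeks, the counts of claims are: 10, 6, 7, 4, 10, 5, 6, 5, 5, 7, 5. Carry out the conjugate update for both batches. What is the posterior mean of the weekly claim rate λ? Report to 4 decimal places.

6.4200

With a Gamma(shape α, rate β) prior, the Poisson likelihood is conjugate: the posterior is Gamma(α + ΣXᵢ, β + n).
Batch 1: sum of counts S = 84 over n = 12 weeks.
After batch 1: Gamma(α+S, β+n) = Gamma(6.5+84, 2.0+12) = Gamma(90.5, 14.0).
Batch 2: sum of counts S = 70 over n = 11 weeks.
After batch 2: Gamma(α+S, β+n) = Gamma(90.5+70, 14.0+11) = Gamma(160.5, 25.0).
Posterior mean = α/β = 160.5/25.0 = 6.4200.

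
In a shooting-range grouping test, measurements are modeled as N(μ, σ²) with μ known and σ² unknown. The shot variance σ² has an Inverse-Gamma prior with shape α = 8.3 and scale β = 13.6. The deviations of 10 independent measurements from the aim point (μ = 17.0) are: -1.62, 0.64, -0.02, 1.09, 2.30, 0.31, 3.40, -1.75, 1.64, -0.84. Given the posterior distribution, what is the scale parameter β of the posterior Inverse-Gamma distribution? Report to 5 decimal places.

With known mean μ and an Inverse-Gamma(α, β) prior on σ², the Normal likelihood is conjugate: posterior is Inv-Gamma(α + n/2, β + Σ(xᵢ−μ)²/2).
Σ(xᵢ−μ)² = (-1.62)² + (0.64)² + (-0.02)² + (1.09)² + (2.30)² + (0.31)² + (3.40)² + (-1.75)² + (1.64)² + (-0.84)² = 27.6263.
Posterior: Inv-Gamma(8.3 + 10/2, 13.6 + 27.6263/2) = Inv-Gamma(13.30, 27.41315).
Posterior β = 27.41315.

27.41315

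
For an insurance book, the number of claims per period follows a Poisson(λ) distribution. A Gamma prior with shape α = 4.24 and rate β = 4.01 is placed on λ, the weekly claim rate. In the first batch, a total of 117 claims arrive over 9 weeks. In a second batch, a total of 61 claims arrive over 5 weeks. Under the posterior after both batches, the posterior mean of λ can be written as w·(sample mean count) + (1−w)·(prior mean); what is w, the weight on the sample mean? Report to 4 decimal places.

With a Gamma(shape α, rate β) prior, the Poisson likelihood is conjugate: the posterior is Gamma(α + ΣXᵢ, β + n).
Total number of weeks: n = 9 + 5 = 14.
Posterior mean = (α₀+S)/(β₀+n) = [n/(β₀+n)]·(S/n) + [β₀/(β₀+n)]·(α₀/β₀), so only n and β₀ enter the weight.
Weight on data w = n/(β₀+n) = 14/(4.01+14) = 14/18.01 = 0.7773.

0.7773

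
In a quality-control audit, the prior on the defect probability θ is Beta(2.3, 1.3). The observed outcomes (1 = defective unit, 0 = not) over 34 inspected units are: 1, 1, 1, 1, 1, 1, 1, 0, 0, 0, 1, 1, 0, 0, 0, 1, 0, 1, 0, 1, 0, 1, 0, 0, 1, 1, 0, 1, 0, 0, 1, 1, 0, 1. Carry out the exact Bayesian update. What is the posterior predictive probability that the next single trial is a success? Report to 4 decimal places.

The Beta prior is conjugate to a Binomial/Bernoulli likelihood; the update adds successes to α and failures to β.
Posterior: Beta(α+k, β+n−k) = Beta(2.3+19, 1.3+15) = Beta(21.3, 16.3).
For a single future Bernoulli trial, P(success | data) = α/(α+β) = 0.5665.

0.5665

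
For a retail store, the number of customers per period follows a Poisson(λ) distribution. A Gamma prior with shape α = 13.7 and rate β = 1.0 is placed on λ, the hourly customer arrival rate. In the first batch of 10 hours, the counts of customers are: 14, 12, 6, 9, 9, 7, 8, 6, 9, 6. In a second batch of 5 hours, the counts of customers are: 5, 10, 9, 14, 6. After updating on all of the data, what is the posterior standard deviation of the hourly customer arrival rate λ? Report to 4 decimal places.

0.7492

With a Gamma(shape α, rate β) prior, the Poisson likelihood is conjugate: the posterior is Gamma(α + ΣXᵢ, β + n).
Batch 1: sum of counts S = 86 over n = 10 hours.
After batch 1: Gamma(α+S, β+n) = Gamma(13.7+86, 1.0+10) = Gamma(99.7, 11.0).
Batch 2: sum of counts S = 44 over n = 5 hours.
After batch 2: Gamma(α+S, β+n) = Gamma(99.7+44, 11.0+5) = Gamma(143.7, 16.0).
SD = √α/β = √143.7/16.0 = 0.7492.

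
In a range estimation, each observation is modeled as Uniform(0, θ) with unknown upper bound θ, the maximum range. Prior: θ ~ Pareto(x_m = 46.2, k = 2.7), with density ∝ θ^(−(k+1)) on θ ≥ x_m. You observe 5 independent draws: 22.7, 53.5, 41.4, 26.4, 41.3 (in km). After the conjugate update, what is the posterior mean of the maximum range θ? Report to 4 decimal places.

A Pareto(scale x_m, shape k) prior on the upper bound θ of Uniform(0, θ) is conjugate: posterior is Pareto(max(x_m, max xᵢ), k + n).
Sample maximum = 53.5; prior scale x_m = 46.2 → posterior scale = max = 53.5.
Posterior shape = 2.7 + 5 = 7.7.
E[θ|data] = k·x_m/(k−1) = 7.7·53.5/6.7 = 61.4851.

61.4851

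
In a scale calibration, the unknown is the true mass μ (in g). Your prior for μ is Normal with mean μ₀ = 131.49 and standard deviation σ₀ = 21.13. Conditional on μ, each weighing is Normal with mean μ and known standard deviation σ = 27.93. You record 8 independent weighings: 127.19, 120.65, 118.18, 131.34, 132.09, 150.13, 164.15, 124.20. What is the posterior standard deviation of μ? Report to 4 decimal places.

8.9460

For Normal data with known variance σ², a Normal(μ₀, σ₀²) prior on μ is conjugate. Posterior precision = 1/σ₀² + n/σ²; posterior mean is the precision-weighted average of μ₀ and x̄.
σ₀² = 21.13² = 446.4769, σ² = 27.93² = 780.0849; σ² + n·σ₀² = 780.0849 + 8·446.4769 = 4351.9001.
Posterior precision = 1/σ₀² + n/σ² = 1/446.4769 + 8/780.0849 = (σ² + n·σ₀²)/(σ₀²σ²) = 4351.9001/(446.4769·780.0849); posterior variance σₙ² = σ₀²σ²/(σ² + n·σ₀²) = 446.4769·780.0849/4351.9001 = 80.031683.
Posterior SD = √σₙ² = √(446.4769·780.0849/4351.9001) = 8.9460.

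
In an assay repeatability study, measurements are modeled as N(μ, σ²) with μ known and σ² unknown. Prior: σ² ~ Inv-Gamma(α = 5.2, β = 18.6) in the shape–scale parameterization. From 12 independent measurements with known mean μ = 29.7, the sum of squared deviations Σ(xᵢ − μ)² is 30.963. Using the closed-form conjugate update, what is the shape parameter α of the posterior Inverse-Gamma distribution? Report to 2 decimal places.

11.20

With known mean μ and an Inverse-Gamma(α, β) prior on σ², the Normal likelihood is conjugate: posterior is Inv-Gamma(α + n/2, β + Σ(xᵢ−μ)²/2).
Posterior: Inv-Gamma(5.2 + 12/2, 18.6 + 30.963/2) = Inv-Gamma(11.20, 34.0815).
Posterior α = 11.20.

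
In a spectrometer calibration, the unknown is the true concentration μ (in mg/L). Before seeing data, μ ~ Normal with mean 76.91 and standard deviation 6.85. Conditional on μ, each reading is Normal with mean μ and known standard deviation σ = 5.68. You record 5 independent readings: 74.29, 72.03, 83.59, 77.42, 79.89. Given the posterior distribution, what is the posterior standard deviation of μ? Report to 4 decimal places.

For Normal data with known variance σ², a Normal(μ₀, σ₀²) prior on μ is conjugate. Posterior precision = 1/σ₀² + n/σ²; posterior mean is the precision-weighted average of μ₀ and x̄.
σ₀² = 6.85² = 46.9225, σ² = 5.68² = 32.2624; σ² + n·σ₀² = 32.2624 + 5·46.9225 = 266.8749.
Posterior precision = 1/σ₀² + n/σ² = 1/46.9225 + 5/32.2624 = (σ² + n·σ₀²)/(σ₀²σ²) = 266.8749/(46.9225·32.2624); posterior variance σₙ² = σ₀²σ²/(σ² + n·σ₀²) = 46.9225·32.2624/266.8749 = 5.672442.
Posterior SD = √σₙ² = √(46.9225·32.2624/266.8749) = 2.3817.

2.3817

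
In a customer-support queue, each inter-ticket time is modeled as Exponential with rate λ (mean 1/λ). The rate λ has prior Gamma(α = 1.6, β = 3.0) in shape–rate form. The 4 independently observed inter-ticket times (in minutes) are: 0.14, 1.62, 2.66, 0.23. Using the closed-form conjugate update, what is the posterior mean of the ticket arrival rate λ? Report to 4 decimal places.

With a Gamma(shape α, rate β) prior on the exponential rate λ, the posterior after n observations with total T = Σxᵢ is Gamma(α+n, β+T).
Sum of observations T = 4.65 minutes; n = 4.
Posterior: Gamma(1.6+4, 3.0+4.65) = Gamma(5.6, 7.65).
Posterior mean of λ = α/β = 5.6/7.65 = 0.7320.

0.7320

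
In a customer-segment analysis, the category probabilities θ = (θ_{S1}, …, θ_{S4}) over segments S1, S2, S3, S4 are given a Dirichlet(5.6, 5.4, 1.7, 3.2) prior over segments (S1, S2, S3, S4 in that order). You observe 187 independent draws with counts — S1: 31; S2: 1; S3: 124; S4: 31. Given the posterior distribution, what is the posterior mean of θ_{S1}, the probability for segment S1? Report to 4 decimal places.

The Dirichlet prior is conjugate to the Multinomial likelihood: each posterior αⱼ = prior αⱼ + observed count nⱼ.
Posterior concentration: (36.6, 6.4, 125.7, 34.2), total = 202.9.
E[θ_{S1}|data] = α_{S1}/Σα = 36.6/202.9 = 0.1804.

0.1804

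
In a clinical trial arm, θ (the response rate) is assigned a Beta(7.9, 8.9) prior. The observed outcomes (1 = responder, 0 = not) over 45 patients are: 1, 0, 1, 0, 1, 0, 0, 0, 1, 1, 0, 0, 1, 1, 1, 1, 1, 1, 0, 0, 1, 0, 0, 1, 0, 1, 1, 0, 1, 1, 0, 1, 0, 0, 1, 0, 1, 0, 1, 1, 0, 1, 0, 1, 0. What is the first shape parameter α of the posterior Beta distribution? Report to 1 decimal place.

31.9

The Beta prior is conjugate to a Binomial/Bernoulli likelihood; the update adds successes to α and failures to β.
Posterior: Beta(α+k, β+n−k) = Beta(7.9+24, 8.9+21) = Beta(31.9, 29.9).
Posterior α = 31.9.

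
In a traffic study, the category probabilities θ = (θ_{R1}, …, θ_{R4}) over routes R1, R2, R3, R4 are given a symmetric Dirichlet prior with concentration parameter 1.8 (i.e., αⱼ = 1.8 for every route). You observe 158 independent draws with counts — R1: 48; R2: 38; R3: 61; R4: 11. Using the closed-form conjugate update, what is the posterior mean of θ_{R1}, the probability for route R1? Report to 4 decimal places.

The Dirichlet prior is conjugate to the Multinomial likelihood: each posterior αⱼ = prior αⱼ + observed count nⱼ.
Posterior concentration: (49.8, 39.8, 62.8, 12.8), total = 165.2.
E[θ_{R1}|data] = α_{R1}/Σα = 49.8/165.2 = 0.3015.

0.3015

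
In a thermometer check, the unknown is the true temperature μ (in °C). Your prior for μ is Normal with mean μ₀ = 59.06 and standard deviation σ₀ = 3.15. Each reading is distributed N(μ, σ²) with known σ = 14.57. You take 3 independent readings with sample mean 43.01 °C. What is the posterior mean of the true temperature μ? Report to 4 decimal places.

57.0862

For Normal data with known variance σ², a Normal(μ₀, σ₀²) prior on μ is conjugate. Posterior precision = 1/σ₀² + n/σ²; posterior mean is the precision-weighted average of μ₀ and x̄.
n·x̄ = 3·43.01 = 129.03.
σ₀² = 3.15² = 9.9225, σ² = 14.57² = 212.2849; σ² + n·σ₀² = 212.2849 + 3·9.9225 = 242.0524.
Posterior mean = (μ₀/σ₀² + n·x̄/σ²)/(1/σ₀² + n/σ²) = (σ²·μ₀ + σ₀²·n·x̄)/(σ² + n·σ₀²) = (212.2849·59.06 + 9.9225·129.03)/242.0524 = 13817.846369/242.0524 = 57.0862.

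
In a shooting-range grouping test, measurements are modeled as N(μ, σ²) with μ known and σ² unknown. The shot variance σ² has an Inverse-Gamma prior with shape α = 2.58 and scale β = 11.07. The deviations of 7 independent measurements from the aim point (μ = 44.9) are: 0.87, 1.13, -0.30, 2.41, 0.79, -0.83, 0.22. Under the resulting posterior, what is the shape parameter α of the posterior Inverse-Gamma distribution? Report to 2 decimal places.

With known mean μ and an Inverse-Gamma(α, β) prior on σ², the Normal likelihood is conjugate: posterior is Inv-Gamma(α + n/2, β + Σ(xᵢ−μ)²/2).
Σ(xᵢ−μ)² = (0.87)² + (1.13)² + (-0.30)² + (2.41)² + (0.79)² + (-0.83)² + (0.22)² = 9.2933.
Posterior: Inv-Gamma(2.58 + 7/2, 11.07 + 9.2933/2) = Inv-Gamma(6.08, 15.71665).
Posterior α = 6.08.

6.08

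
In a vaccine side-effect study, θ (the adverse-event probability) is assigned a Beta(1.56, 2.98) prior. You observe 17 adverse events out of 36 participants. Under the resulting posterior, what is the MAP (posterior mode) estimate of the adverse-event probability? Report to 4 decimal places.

0.4556

The Beta prior is conjugate to a Binomial/Bernoulli likelihood; the update adds successes to α and failures to β.
Posterior: Beta(α+k, β+n−k) = Beta(1.56+17, 2.98+19) = Beta(18.56, 21.98).
Mode of Beta(a,b) for a,b>1 is (a−1)/(a+b−2) = 17.56/38.54 = 0.4556.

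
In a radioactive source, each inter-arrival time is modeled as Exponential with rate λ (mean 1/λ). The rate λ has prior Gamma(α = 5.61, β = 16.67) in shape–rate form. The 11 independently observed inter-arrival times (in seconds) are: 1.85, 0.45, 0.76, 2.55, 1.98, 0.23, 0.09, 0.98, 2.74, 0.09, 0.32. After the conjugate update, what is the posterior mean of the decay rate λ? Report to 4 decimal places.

With a Gamma(shape α, rate β) prior on the exponential rate λ, the posterior after n observations with total T = Σxᵢ is Gamma(α+n, β+T).
Sum of observations T = 12.04 seconds; n = 11.
Posterior: Gamma(5.61+11, 16.67+12.04) = Gamma(16.61, 28.71).
Posterior mean of λ = α/β = 16.61/28.71 = 0.5785.

0.5785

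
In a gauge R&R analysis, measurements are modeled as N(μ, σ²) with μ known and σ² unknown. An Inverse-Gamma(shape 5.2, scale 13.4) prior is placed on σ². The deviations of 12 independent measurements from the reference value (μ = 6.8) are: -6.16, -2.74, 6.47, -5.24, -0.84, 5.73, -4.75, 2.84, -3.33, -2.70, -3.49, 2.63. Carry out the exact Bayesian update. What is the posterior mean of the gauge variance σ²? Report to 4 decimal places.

11.9223

With known mean μ and an Inverse-Gamma(α, β) prior on σ², the Normal likelihood is conjugate: posterior is Inv-Gamma(α + n/2, β + Σ(xᵢ−μ)²/2).
Σ(xᵢ−μ)² = (-6.16)² + (-2.74)² + (6.47)² + (-5.24)² + (-0.84)² + (5.73)² + (-4.75)² + (2.84)² + (-3.33)² + (-2.70)² + (-3.49)² + (2.63)² = 216.4142.
Posterior: Inv-Gamma(5.2 + 12/2, 13.4 + 216.4142/2) = Inv-Gamma(11.20, 121.60710).
E[σ²|data] = β/(α−1) = 121.60710/10.20 = 11.9223.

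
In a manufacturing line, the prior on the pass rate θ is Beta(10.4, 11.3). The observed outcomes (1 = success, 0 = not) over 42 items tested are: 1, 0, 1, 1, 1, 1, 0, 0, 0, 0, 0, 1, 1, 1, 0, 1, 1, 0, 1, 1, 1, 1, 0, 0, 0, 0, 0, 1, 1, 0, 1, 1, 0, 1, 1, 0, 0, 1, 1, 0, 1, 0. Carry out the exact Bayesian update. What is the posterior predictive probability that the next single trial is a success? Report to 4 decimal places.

0.5243

The Beta prior is conjugate to a Binomial/Bernoulli likelihood; the update adds successes to α and failures to β.
Posterior: Beta(α+k, β+n−k) = Beta(10.4+23, 11.3+19) = Beta(33.4, 30.3).
For a single future Bernoulli trial, P(success | data) = α/(α+β) = 0.5243.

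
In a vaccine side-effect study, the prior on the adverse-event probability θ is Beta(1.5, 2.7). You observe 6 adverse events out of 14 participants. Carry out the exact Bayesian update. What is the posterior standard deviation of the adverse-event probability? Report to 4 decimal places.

0.1123

The Beta prior is conjugate to a Binomial/Bernoulli likelihood; the update adds successes to α and failures to β.
Posterior: Beta(α+k, β+n−k) = Beta(1.5+6, 2.7+8) = Beta(7.5, 10.7).
Var = αβ/((α+β)²(α+β+1)) = 7.5·10.7/(18.2²·19.2) = 0.01261831; SD = √0.01261831 = 0.1123.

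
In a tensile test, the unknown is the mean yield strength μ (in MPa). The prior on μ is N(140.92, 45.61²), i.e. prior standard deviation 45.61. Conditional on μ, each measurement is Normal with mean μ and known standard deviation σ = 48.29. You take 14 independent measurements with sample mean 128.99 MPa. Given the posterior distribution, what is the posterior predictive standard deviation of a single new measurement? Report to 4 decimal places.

For Normal data with known variance σ², a Normal(μ₀, σ₀²) prior on μ is conjugate. Posterior precision = 1/σ₀² + n/σ²; posterior mean is the precision-weighted average of μ₀ and x̄.
σ₀² = 45.61² = 2080.2721, σ² = 48.29² = 2331.9241; σ² + n·σ₀² = 2331.9241 + 14·2080.2721 = 31455.7335.
Posterior precision = 1/σ₀² + n/σ² = 1/2080.2721 + 14/2331.9241 = (σ² + n·σ₀²)/(σ₀²σ²) = 31455.7335/(2080.2721·2331.9241); posterior variance σₙ² = σ₀²σ²/(σ² + n·σ₀²) = 2080.2721·2331.9241/31455.7335 = 154.217884.
Predictive variance for one new observation = σₙ² + σ² = 2080.2721·2331.9241/31455.7335 + 2331.9241 = σ²·(σ₀² + 31455.7335)/31455.7335 = 2331.9241·33536.0056/31455.7335 = 2486.141984; SD = √(2331.9241·33536.0056/31455.7335) = 49.8612.

49.8612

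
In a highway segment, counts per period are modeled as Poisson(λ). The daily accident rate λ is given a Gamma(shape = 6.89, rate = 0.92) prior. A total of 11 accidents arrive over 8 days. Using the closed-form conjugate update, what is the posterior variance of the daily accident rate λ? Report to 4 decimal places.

With a Gamma(shape α, rate β) prior, the Poisson likelihood is conjugate: the posterior is Gamma(α + ΣXᵢ, β + n).
Posterior: Gamma(α+S, β+n) = Gamma(6.89+11, 0.92+8) = Gamma(17.89, 8.92).
Var = α/β² = 17.89/8.92² = 0.2248.

0.2248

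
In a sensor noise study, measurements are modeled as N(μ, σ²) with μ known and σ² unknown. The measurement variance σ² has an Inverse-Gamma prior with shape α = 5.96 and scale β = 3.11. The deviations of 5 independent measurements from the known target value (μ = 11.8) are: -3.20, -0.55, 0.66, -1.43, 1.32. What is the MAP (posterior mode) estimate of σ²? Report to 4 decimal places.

1.1092

With known mean μ and an Inverse-Gamma(α, β) prior on σ², the Normal likelihood is conjugate: posterior is Inv-Gamma(α + n/2, β + Σ(xᵢ−μ)²/2).
Σ(xᵢ−μ)² = (-3.20)² + (-0.55)² + (0.66)² + (-1.43)² + (1.32)² = 14.7654.
Posterior: Inv-Gamma(5.96 + 5/2, 3.11 + 14.7654/2) = Inv-Gamma(8.46, 10.49270).
Mode = β/(α+1) = 10.49270/9.46 = 1.1092.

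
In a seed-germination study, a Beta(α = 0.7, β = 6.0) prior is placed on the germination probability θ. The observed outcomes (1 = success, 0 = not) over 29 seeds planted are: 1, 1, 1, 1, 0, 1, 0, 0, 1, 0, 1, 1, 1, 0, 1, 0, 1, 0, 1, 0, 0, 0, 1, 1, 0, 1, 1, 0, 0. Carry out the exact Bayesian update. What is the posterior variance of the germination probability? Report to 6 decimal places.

The Beta prior is conjugate to a Binomial/Bernoulli likelihood; the update adds successes to α and failures to β.
Posterior: Beta(α+k, β+n−k) = Beta(0.7+16, 6.0+13) = Beta(16.7, 19.0).
Var = αβ/((α+β)²(α+β+1)) = 16.7·19.0/(35.7²·36.7) = 0.006784.

0.006784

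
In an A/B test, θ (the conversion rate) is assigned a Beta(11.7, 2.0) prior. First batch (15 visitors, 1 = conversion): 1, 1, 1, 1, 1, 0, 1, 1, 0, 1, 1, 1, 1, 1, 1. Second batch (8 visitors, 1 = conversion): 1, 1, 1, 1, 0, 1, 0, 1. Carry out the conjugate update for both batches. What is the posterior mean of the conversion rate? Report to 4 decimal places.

0.8365

The Beta prior is conjugate to a Binomial/Bernoulli likelihood; the update adds successes to α and failures to β.
After batch 1: Beta(11.7+13, 2.0+2) = Beta(24.7, 4.0).
After batch 2: Beta(24.7+6, 4.0+2) = Beta(30.7, 6.0).
Posterior mean = α/(α+β) = 30.7/36.7 = 0.8365.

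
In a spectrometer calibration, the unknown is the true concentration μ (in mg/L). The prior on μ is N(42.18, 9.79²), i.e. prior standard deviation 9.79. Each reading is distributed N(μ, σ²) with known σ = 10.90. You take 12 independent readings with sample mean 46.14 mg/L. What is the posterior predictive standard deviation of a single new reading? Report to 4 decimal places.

For Normal data with known variance σ², a Normal(μ₀, σ₀²) prior on μ is conjugate. Posterior precision = 1/σ₀² + n/σ²; posterior mean is the precision-weighted average of μ₀ and x̄.
σ₀² = 9.79² = 95.8441, σ² = 10.90² = 118.81; σ² + n·σ₀² = 118.81 + 12·95.8441 = 1268.9392.
Posterior precision = 1/σ₀² + n/σ² = 1/95.8441 + 12/118.81 = (σ² + n·σ₀²)/(σ₀²σ²) = 1268.9392/(95.8441·118.81); posterior variance σₙ² = σ₀²σ²/(σ² + n·σ₀²) = 95.8441·118.81/1268.9392 = 8.973824.
Predictive variance for one new observation = σₙ² + σ² = 95.8441·118.81/1268.9392 + 118.81 = σ²·(σ₀² + 1268.9392)/1268.9392 = 118.81·1364.7833/1268.9392 = 127.783824; SD = √(118.81·1364.7833/1268.9392) = 11.3042.

11.3042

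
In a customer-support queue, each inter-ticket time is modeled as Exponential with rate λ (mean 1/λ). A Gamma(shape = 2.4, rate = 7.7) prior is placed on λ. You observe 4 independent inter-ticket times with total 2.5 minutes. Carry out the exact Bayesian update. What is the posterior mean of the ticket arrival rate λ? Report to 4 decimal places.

With a Gamma(shape α, rate β) prior on the exponential rate λ, the posterior after n observations with total T = Σxᵢ is Gamma(α+n, β+T).
Posterior: Gamma(2.4+4, 7.7+2.5) = Gamma(6.4, 10.2).
Posterior mean of λ = α/β = 6.4/10.2 = 0.6275.

0.6275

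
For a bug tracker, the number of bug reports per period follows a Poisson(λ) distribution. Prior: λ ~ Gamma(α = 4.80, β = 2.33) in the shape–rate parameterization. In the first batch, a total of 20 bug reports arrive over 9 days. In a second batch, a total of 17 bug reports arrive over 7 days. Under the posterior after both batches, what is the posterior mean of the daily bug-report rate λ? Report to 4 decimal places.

With a Gamma(shape α, rate β) prior, the Poisson likelihood is conjugate: the posterior is Gamma(α + ΣXᵢ, β + n).
After batch 1: Gamma(α+S, β+n) = Gamma(4.80+20, 2.33+9) = Gamma(24.80, 11.33).
After batch 2: Gamma(α+S, β+n) = Gamma(24.80+17, 11.33+7) = Gamma(41.80, 18.33).
Posterior mean = α/β = 41.80/18.33 = 2.2804.

2.2804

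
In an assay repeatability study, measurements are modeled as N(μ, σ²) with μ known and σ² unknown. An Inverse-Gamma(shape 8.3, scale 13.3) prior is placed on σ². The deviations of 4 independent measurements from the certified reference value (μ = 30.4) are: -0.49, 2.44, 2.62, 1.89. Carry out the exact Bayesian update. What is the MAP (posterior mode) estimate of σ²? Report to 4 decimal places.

1.9128

With known mean μ and an Inverse-Gamma(α, β) prior on σ², the Normal likelihood is conjugate: posterior is Inv-Gamma(α + n/2, β + Σ(xᵢ−μ)²/2).
Σ(xᵢ−μ)² = (-0.49)² + (2.44)² + (2.62)² + (1.89)² = 16.6302.
Posterior: Inv-Gamma(8.3 + 4/2, 13.3 + 16.6302/2) = Inv-Gamma(10.30, 21.61510).
Mode = β/(α+1) = 21.61510/11.30 = 1.9128.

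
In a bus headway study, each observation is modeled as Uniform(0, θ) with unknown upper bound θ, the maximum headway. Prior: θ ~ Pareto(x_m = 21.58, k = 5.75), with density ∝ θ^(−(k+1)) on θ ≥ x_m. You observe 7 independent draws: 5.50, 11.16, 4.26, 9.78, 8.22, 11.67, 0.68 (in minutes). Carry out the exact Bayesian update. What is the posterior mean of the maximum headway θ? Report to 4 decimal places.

23.4166

A Pareto(scale x_m, shape k) prior on the upper bound θ of Uniform(0, θ) is conjugate: posterior is Pareto(max(x_m, max xᵢ), k + n).
Sample maximum = 11.67; prior scale x_m = 21.58 → posterior scale = max = 21.58.
Posterior shape = 5.75 + 7 = 12.75.
E[θ|data] = k·x_m/(k−1) = 12.75·21.58/11.75 = 23.4166.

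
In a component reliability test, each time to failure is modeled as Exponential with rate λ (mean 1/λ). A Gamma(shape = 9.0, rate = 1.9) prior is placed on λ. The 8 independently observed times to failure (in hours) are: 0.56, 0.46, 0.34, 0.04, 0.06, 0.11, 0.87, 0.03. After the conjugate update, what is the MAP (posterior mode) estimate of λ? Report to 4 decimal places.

With a Gamma(shape α, rate β) prior on the exponential rate λ, the posterior after n observations with total T = Σxᵢ is Gamma(α+n, β+T).
Sum of observations T = 2.47 hours; n = 8.
Posterior: Gamma(9.0+8, 1.9+2.47) = Gamma(17.0, 4.37).
Mode = (α−1)/β = 3.6613.

3.6613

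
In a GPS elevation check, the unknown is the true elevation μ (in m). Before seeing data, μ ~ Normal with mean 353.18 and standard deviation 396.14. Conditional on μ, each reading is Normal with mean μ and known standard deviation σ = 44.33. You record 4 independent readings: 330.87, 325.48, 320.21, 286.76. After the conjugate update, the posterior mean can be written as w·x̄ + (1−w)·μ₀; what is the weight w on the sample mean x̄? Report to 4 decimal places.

For Normal data with known variance σ², a Normal(μ₀, σ₀²) prior on μ is conjugate. Posterior precision = 1/σ₀² + n/σ²; posterior mean is the precision-weighted average of μ₀ and x̄.
σ₀² = 396.14² = 156926.8996, σ² = 44.33² = 1965.1489. Prior precision 1/σ₀² = 1/156926.8996; data precision n/σ² = 4/1965.1489.
w = (n/σ²)/(1/σ₀² + n/σ²) = n·σ₀²/(σ² + n·σ₀²) = 4·156926.8996/(1965.1489 + 4·156926.8996) = 627707.5984/629672.7473 = 0.9969.

0.9969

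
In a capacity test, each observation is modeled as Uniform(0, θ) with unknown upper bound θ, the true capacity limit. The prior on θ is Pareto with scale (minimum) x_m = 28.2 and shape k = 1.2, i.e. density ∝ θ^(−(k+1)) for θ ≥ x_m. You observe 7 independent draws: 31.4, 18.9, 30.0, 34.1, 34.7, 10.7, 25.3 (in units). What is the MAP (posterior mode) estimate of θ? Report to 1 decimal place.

34.7

A Pareto(scale x_m, shape k) prior on the upper bound θ of Uniform(0, θ) is conjugate: posterior is Pareto(max(x_m, max xᵢ), k + n).
Sample maximum = 34.7; prior scale x_m = 28.2 → posterior scale = max = 34.7.
Posterior shape = 1.2 + 7 = 8.2.
The Pareto density is decreasing on [x_m, ∞), so the mode is x_m = 34.7.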